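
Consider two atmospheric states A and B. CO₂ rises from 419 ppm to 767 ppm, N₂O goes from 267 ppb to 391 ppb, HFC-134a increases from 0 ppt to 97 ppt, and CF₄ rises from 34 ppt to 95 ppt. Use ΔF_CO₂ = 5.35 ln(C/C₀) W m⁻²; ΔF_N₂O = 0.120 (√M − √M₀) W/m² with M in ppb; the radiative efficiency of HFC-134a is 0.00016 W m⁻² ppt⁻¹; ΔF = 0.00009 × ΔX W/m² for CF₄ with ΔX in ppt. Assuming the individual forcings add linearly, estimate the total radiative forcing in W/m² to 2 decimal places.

CO₂: 5.35 × ln(767/419) = 5.35 × ln(1.83055) = 5.35 × 0.60462 = 3.2347 W/m².
N₂O: 0.120 × (√391 − √267) = 0.120 × (19.7737 − 16.3401) = 0.120 × 3.4336 = 0.4120 W/m².
HFC-134a: ΔF = 0.00016 × (97 − 0) = 0.00016 × 97 = 0.0155 W/m².
CF₄: ΔF = 0.00009 × (95 − 34) = 0.00009 × 61 = 0.0055 W/m².
Total ΔF = 3.2347 + 0.4120 + 0.0155 + 0.0055 = 3.6677 W/m².

ΔF = 3.67 W/m²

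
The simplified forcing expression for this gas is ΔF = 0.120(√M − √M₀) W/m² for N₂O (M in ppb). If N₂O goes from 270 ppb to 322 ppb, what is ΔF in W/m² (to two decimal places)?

ΔF = 0.18 W/m²

N₂O: 0.120 × (√322 − √270) = 0.120 × (17.9444 − 16.4317) = 0.120 × 1.5127 = 0.1815 W/m².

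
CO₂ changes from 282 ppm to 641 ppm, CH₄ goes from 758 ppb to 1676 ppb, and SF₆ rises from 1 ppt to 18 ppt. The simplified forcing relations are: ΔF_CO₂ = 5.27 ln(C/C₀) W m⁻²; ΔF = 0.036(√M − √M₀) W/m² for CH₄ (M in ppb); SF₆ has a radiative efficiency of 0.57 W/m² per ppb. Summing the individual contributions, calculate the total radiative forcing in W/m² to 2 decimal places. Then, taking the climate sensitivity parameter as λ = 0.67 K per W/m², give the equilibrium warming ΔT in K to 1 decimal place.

ΔF = 4.82 W/m²; ΔT = 3.2 K

CO₂: 5.27 × ln(641/282) = 5.27 × ln(2.27305) = 5.27 × 0.82112 = 4.3273 W/m².
CH₄: 0.036 × (√1676 − √758) = 0.036 × (40.9390 − 27.5318) = 0.036 × 13.4072 = 0.4827 W/m².
SF₆: Δ = 18 − 1 = 17 ppt = 0.017 ppb; ΔF = 0.57 × 0.017 = 0.0097 W/m².
Total ΔF = 4.3273 + 0.4827 + 0.0097 = 4.8197 W/m².
ΔT = λ ΔF = 0.67 × 4.82 = 3.2294 K.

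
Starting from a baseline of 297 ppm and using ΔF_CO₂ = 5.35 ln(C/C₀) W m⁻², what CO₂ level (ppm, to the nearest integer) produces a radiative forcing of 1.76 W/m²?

Set 5.35 ln(C/297) = 1.76, so ln(C/297) = 1.76/5.35 = 0.32897.
Then C/297 = e^0.32897 = 1.38954, giving C = 297 × 1.38954 = 412.69 ppm.

C ≈ 413 ppm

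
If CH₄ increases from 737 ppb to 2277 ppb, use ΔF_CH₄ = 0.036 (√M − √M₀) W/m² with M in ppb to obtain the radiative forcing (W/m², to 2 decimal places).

CH₄: 0.036 × (√2277 − √737) = 0.036 × (47.7179 − 27.1477) = 0.036 × 20.5702 = 0.7405 W/m².

ΔF = 0.74 W/m²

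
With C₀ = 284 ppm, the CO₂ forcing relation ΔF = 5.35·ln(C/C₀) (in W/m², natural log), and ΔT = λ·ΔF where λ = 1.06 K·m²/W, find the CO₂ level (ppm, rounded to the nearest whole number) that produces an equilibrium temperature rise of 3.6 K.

C ≈ 536 ppm

Required forcing: ΔF = ΔT/λ = 3.6/1.06 = 3.3962 W/m².
Then ln(C/284) = ΔF/5.35 = 3.3962/5.35 = 0.63480.
So C = 284 × e^0.63480 = 284 × 1.88664 = 535.81 ppm.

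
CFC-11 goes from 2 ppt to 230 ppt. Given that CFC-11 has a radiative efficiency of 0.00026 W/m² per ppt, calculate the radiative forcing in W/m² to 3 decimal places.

CFC-11: ΔF = 0.00026 × (230 − 2) = 0.00026 × 228 = 0.0593 W/m².

ΔF = 0.059 W/m²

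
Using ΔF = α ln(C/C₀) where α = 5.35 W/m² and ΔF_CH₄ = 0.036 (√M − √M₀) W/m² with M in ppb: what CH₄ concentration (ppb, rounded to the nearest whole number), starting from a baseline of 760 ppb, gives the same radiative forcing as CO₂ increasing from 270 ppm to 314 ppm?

M ≈ 2500 ppb

CO₂ forcing: 5.35 × ln(314/270) = 5.35 × 0.150971 = 0.80769 W/m².
Set 0.036(√M − √760) = 0.80769: √M = 0.80769/0.036 + √760 = 22.4358 + 27.5681 = 50.0039.
M = (50.0039)² = 2500.39 ppb.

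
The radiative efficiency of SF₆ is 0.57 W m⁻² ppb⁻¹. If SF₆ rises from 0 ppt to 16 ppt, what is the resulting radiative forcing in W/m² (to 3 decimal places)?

ΔF = 0.009 W/m²

SF₆: Δ = 16 − 0 = 16 ppt = 0.016 ppb; ΔF = 0.57 × 0.016 = 0.0091 W/m².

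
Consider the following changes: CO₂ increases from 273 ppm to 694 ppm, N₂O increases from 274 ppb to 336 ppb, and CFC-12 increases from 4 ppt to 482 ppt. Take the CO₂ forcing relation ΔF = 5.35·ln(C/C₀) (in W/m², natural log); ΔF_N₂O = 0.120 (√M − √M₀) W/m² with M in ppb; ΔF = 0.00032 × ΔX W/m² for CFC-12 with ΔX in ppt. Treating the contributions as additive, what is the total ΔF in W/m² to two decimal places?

CO₂: 5.35 × ln(694/273) = 5.35 × ln(2.54212) = 5.35 × 0.93300 = 4.9916 W/m².
N₂O: 0.120 × (√336 − √274) = 0.120 × (18.3303 − 16.5529) = 0.120 × 1.7774 = 0.2133 W/m².
CFC-12: ΔF = 0.00032 × (482 − 4) = 0.00032 × 478 = 0.1530 W/m².
Total ΔF = 4.9916 + 0.2133 + 0.1530 = 5.3579 W/m².

ΔF = 5.36 W/m²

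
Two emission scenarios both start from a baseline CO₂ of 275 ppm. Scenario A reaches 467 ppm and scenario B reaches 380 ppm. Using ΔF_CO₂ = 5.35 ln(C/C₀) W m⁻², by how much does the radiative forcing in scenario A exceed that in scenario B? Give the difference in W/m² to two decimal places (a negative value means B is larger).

ΔF_A − ΔF_B = 1.10 W/m²

ΔF_A = 5.35 ln(467/275) = 5.35 × 0.52956 = 2.8331 W/m².
ΔF_B = 5.35 ln(380/275) = 5.35 × 0.32340 = 1.7302 W/m².
Difference: 2.8331 − 1.7302 = 1.1029 W/m².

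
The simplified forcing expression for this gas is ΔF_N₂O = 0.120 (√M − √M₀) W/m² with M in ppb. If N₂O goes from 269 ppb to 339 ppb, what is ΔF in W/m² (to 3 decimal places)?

ΔF = 0.241 W/m²

N₂O: 0.120 × (√339 − √269) = 0.120 × (18.4120 − 16.4012) = 0.120 × 2.0108 = 0.2413 W/m².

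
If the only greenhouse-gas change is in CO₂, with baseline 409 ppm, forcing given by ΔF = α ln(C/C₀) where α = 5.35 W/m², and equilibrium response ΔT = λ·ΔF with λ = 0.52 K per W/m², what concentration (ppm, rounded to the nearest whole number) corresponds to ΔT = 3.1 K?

Required forcing: ΔF = ΔT/λ = 3.1/0.52 = 5.9615 W/m².
Then ln(C/409) = ΔF/5.35 = 5.9615/5.35 = 1.11430.
So C = 409 × e^1.11430 = 409 × 3.04743 = 1246.40 ppm.

C ≈ 1246 ppm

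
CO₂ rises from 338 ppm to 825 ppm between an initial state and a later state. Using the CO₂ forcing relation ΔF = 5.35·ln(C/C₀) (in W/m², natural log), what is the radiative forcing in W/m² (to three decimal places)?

CO₂: 5.35 × ln(825/338) = 5.35 × ln(2.44083) = 5.35 × 0.89234 = 4.7740 W/m².

ΔF = 4.774 W/m²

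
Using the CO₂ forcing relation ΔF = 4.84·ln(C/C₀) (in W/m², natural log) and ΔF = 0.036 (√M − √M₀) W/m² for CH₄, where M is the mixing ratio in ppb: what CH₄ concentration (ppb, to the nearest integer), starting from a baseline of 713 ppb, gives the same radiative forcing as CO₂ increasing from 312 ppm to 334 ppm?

CO₂ forcing: 4.84 × ln(334/312) = 4.84 × 0.068138 = 0.32979 W/m².
Set 0.036(√M − √713) = 0.32979: √M = 0.32979/0.036 + √713 = 9.1608 + 26.7021 = 35.8629.
M = (35.8629)² = 1286.15 ppb.

M ≈ 1286 ppb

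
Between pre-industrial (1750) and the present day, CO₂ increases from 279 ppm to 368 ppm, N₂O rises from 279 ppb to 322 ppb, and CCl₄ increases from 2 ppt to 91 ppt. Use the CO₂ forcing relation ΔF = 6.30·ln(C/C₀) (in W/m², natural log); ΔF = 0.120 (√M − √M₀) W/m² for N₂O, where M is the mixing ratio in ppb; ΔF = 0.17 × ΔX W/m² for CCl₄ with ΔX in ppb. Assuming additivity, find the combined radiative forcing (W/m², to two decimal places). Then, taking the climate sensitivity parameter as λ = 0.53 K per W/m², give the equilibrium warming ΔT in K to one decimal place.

ΔF = 1.91 W/m²; ΔT = 1.0 K

CO₂: 6.30 × ln(368/279) = 6.30 × ln(1.31900) = 6.30 × 0.27687 = 1.7443 W/m².
N₂O: 0.120 × (√322 − √279) = 0.120 × (17.9444 − 16.7033) = 0.120 × 1.2411 = 0.1489 W/m².
CCl₄: Δ = 91 − 2 = 89 ppt = 0.089 ppb; ΔF = 0.17 × 0.089 = 0.0151 W/m².
Total ΔF = 1.7443 + 0.1489 + 0.0151 = 1.9083 W/m².
ΔT = λ ΔF = 0.53 × 1.91 = 1.0123 K.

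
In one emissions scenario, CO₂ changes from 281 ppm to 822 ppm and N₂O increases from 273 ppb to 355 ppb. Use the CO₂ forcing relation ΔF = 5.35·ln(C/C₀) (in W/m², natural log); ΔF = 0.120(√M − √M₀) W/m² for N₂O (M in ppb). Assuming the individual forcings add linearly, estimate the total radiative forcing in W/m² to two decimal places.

ΔF = 6.02 W/m²

CO₂: 5.35 × ln(822/281) = 5.35 × ln(2.92527) = 5.35 × 1.07339 = 5.7426 W/m².
N₂O: 0.120 × (√355 − √273) = 0.120 × (18.8414 − 16.5227) = 0.120 × 2.3187 = 0.2782 W/m².
Total ΔF = 5.7426 + 0.2782 = 6.0208 W/m².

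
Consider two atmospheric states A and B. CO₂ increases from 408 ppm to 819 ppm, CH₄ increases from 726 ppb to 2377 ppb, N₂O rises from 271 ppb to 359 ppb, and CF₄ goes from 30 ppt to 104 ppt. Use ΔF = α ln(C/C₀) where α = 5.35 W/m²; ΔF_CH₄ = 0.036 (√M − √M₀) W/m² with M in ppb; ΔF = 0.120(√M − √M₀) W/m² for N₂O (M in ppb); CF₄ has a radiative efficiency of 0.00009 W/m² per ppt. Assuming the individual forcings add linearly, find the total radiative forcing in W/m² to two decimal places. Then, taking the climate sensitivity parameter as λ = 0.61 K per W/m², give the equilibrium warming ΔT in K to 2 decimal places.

CO₂: 5.35 × ln(819/408) = 5.35 × ln(2.00735) = 5.35 × 0.69682 = 3.7280 W/m².
CH₄: 0.036 × (√2377 − √726) = 0.036 × (48.7545 − 26.9444) = 0.036 × 21.8101 = 0.7852 W/m².
N₂O: 0.120 × (√359 − √271) = 0.120 × (18.9473 − 16.4621) = 0.120 × 2.4852 = 0.2982 W/m².
CF₄: ΔF = 0.00009 × (104 − 30) = 0.00009 × 74 = 0.0067 W/m².
Total ΔF = 3.7280 + 0.7852 + 0.2982 + 0.0067 = 4.8181 W/m².
ΔT = λ ΔF = 0.61 × 4.82 = 2.9402 K.

ΔF = 4.82 W/m²; ΔT = 2.94 K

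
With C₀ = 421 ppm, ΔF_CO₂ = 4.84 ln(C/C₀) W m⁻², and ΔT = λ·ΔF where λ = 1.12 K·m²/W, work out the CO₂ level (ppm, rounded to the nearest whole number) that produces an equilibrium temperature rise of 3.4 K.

Required forcing: ΔF = ΔT/λ = 3.4/1.12 = 3.0357 W/m².
Then ln(C/421) = ΔF/4.84 = 3.0357/4.84 = 0.62721.
So C = 421 × e^0.62721 = 421 × 1.87238 = 788.27 ppm.

C ≈ 788 ppm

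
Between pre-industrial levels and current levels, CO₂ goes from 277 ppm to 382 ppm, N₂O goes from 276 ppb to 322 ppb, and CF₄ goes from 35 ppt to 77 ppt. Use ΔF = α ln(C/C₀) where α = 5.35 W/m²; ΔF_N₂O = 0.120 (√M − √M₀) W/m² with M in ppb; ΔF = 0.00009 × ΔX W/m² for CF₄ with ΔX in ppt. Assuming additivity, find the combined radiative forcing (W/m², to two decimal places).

ΔF = 1.88 W/m²

CO₂: 5.35 × ln(382/277) = 5.35 × ln(1.37906) = 5.35 × 0.32140 = 1.7195 W/m².
N₂O: 0.120 × (√322 − √276) = 0.120 × (17.9444 − 16.6132) = 0.120 × 1.3312 = 0.1597 W/m².
CF₄: ΔF = 0.00009 × (77 − 35) = 0.00009 × 42 = 0.0038 W/m².
Total ΔF = 1.7195 + 0.1597 + 0.0038 = 1.8830 W/m².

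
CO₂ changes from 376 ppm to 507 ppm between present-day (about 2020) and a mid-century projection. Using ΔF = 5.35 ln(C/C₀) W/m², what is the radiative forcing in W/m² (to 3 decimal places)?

CO₂ absorption bands are partially saturated, so forcing scales with the logarithm of the concentration ratio.
CO₂: 5.35 × ln(507/376) = 5.35 × ln(1.34840) = 5.35 × 0.29892 = 1.5992 W/m².

ΔF = 1.599 W/m²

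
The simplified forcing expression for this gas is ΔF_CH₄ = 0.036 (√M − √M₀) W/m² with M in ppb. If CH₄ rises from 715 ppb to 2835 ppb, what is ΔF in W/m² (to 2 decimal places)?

ΔF = 0.95 W/m²

CH₄: 0.036 × (√2835 − √715) = 0.036 × (53.2447 − 26.7395) = 0.036 × 26.5052 = 0.9542 W/m².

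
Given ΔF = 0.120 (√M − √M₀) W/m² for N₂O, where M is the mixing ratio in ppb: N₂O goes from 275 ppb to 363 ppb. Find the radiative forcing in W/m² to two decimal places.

ΔF = 0.30 W/m²

N₂O: 0.120 × (√363 − √275) = 0.120 × (19.0526 − 16.5831) = 0.120 × 2.4695 = 0.2963 W/m².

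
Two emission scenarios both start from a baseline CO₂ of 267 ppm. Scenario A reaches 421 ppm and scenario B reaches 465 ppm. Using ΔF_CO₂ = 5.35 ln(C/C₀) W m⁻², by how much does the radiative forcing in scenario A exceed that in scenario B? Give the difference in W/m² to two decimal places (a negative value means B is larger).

ΔF_A = 5.35 ln(421/267) = 5.35 × 0.45538 = 2.4363 W/m².
ΔF_B = 5.35 ln(465/267) = 5.35 × 0.55479 = 2.9681 W/m².
Difference: 2.4363 − 2.9681 = -0.5318 W/m².
(Equivalently, ΔF_A − ΔF_B = 5.35 ln(421/465) = 5.35 × -0.09940 = -0.5318 W/m².)

ΔF_A − ΔF_B = -0.53 W/m²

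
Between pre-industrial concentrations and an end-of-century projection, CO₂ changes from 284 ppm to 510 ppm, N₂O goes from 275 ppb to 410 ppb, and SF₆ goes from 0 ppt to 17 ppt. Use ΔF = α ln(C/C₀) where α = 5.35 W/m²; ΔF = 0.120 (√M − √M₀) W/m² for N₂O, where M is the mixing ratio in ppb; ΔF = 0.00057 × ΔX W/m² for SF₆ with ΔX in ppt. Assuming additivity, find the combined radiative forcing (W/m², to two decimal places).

ΔF = 3.58 W/m²

CO₂: 5.35 × ln(510/284) = 5.35 × ln(1.79577) = 5.35 × 0.58543 = 3.1321 W/m².
N₂O: 0.120 × (√410 − √275) = 0.120 × (20.2485 − 16.5831) = 0.120 × 3.6654 = 0.4398 W/m².
SF₆: ΔF = 0.00057 × (17 − 0) = 0.00057 × 17 = 0.0097 W/m².
Total ΔF = 3.1321 + 0.4398 + 0.0097 = 3.5816 W/m².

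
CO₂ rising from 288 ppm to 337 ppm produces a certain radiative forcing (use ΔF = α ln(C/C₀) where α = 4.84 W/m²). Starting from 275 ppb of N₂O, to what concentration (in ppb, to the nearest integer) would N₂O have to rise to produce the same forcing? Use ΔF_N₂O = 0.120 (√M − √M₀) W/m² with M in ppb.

M ≈ 525 ppb

CO₂ forcing: 4.84 × ln(337/288) = 4.84 × 0.157122 = 0.76047 W/m².
Set 0.120(√M − √275) = 0.76047: √M = 0.76047/0.120 + √275 = 6.3373 + 16.5831 = 22.9204.
M = (22.9204)² = 525.34 ppb.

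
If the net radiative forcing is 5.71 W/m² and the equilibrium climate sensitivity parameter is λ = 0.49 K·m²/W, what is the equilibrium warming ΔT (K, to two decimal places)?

ΔT = λ ΔF = 0.49 × 5.71 = 2.7979 K.

ΔT = 2.80 K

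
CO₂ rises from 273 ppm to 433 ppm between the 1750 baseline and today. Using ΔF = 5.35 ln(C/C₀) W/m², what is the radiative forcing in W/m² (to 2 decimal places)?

ΔF = 2.47 W/m²

CO₂: 5.35 × ln(433/273) = 5.35 × ln(1.58608) = 5.35 × 0.46127 = 2.4678 W/m².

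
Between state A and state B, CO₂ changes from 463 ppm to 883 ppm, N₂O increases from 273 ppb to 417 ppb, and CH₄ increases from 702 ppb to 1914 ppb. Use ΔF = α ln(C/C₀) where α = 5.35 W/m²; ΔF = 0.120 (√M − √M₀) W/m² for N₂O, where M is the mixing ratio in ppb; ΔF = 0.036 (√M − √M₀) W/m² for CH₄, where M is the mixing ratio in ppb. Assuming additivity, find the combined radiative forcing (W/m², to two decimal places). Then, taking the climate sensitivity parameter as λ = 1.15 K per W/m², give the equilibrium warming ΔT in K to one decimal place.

ΔF = 4.54 W/m²; ΔT = 5.2 K

CO₂: 5.35 × ln(883/463) = 5.35 × ln(1.90713) = 5.35 × 0.64560 = 3.4540 W/m².
N₂O: 0.120 × (√417 − √273) = 0.120 × (20.4206 − 16.5227) = 0.120 × 3.8979 = 0.4677 W/m².
CH₄: 0.036 × (√1914 − √702) = 0.036 × (43.7493 − 26.4953) = 0.036 × 17.2540 = 0.6211 W/m².
Total ΔF = 3.4540 + 0.4677 + 0.6211 = 4.5428 W/m².
ΔT = λ ΔF = 1.15 × 4.54 = 5.2210 K.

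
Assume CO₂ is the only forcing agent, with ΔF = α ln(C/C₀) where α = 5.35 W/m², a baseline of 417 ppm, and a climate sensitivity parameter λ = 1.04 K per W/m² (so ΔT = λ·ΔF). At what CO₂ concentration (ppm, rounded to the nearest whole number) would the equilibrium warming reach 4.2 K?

C ≈ 887 ppm

Required forcing: ΔF = ΔT/λ = 4.2/1.04 = 4.0385 W/m².
Then ln(C/417) = ΔF/5.35 = 4.0385/5.35 = 0.75486.
So C = 417 × e^0.75486 = 417 × 2.12731 = 887.09 ppm.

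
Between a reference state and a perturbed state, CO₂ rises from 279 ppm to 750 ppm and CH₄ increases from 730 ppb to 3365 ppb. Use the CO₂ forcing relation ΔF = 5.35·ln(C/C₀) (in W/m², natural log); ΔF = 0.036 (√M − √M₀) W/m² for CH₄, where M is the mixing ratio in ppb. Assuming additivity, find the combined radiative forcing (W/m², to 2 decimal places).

CO₂: 5.35 × ln(750/279) = 5.35 × ln(2.68817) = 5.35 × 0.98886 = 5.2904 W/m².
CH₄: 0.036 × (√3365 − √730) = 0.036 × (58.0086 − 27.0185) = 0.036 × 30.9901 = 1.1156 W/m².
Total ΔF = 5.2904 + 1.1156 = 6.4060 W/m².

ΔF = 6.41 W/m²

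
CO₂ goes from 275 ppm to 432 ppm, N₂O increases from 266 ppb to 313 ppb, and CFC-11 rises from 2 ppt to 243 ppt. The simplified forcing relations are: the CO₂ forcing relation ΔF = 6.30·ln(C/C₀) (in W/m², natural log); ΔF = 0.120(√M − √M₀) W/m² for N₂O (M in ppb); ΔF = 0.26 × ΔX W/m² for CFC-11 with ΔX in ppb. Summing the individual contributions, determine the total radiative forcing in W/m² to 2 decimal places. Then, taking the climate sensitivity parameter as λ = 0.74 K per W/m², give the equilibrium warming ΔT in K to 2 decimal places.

CO₂: 6.30 × ln(432/275) = 6.30 × ln(1.57091) = 6.30 × 0.45166 = 2.8455 W/m².
N₂O: 0.120 × (√313 − √266) = 0.120 × (17.6918 − 16.3095) = 0.120 × 1.3823 = 0.1659 W/m².
CFC-11: Δ = 243 − 2 = 241 ppt = 0.241 ppb; ΔF = 0.26 × 0.241 = 0.0627 W/m².
Total ΔF = 2.8455 + 0.1659 + 0.0627 = 3.0741 W/m².
ΔT = λ ΔF = 0.74 × 3.07 = 2.2718 K.

ΔF = 3.07 W/m²; ΔT = 2.27 K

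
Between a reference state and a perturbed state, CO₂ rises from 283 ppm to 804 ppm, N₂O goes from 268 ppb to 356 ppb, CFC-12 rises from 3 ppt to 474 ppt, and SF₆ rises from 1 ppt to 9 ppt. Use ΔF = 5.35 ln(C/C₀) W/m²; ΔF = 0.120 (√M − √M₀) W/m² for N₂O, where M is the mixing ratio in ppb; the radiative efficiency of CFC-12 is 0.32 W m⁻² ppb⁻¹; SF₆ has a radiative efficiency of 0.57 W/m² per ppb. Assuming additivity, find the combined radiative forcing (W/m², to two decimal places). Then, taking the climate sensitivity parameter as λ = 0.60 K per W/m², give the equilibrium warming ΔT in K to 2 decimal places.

CO₂: 5.35 × ln(804/283) = 5.35 × ln(2.84099) = 5.35 × 1.04415 = 5.5862 W/m².
N₂O: 0.120 × (√356 − √268) = 0.120 × (18.8680 − 16.3707) = 0.120 × 2.4973 = 0.2997 W/m².
CFC-12: Δ = 474 − 3 = 471 ppt = 0.471 ppb; ΔF = 0.32 × 0.471 = 0.1507 W/m².
SF₆: Δ = 9 − 1 = 8 ppt = 0.008 ppb; ΔF = 0.57 × 0.008 = 0.0046 W/m².
Total ΔF = 5.5862 + 0.2997 + 0.1507 + 0.0046 = 6.0412 W/m².
ΔT = λ ΔF = 0.60 × 6.04 = 3.6240 K.

ΔF = 6.04 W/m²; ΔT = 3.62 K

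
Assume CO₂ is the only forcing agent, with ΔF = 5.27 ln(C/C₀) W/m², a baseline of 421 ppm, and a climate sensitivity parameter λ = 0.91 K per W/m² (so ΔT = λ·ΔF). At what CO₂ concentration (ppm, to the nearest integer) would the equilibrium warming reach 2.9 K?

C ≈ 771 ppm

Required forcing: ΔF = ΔT/λ = 2.9/0.91 = 3.1868 W/m².
Then ln(C/421) = ΔF/5.27 = 3.1868/5.27 = 0.60471.
So C = 421 × e^0.60471 = 421 × 1.83072 = 770.73 ppm.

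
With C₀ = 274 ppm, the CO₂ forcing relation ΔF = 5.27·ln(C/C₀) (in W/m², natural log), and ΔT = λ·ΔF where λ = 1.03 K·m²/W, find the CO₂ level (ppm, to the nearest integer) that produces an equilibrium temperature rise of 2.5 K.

C ≈ 434 ppm

Required forcing: ΔF = ΔT/λ = 2.5/1.03 = 2.4272 W/m².
Then ln(C/274) = ΔF/5.27 = 2.4272/5.27 = 0.46057.
So C = 274 × e^0.46057 = 274 × 1.58498 = 434.28 ppm.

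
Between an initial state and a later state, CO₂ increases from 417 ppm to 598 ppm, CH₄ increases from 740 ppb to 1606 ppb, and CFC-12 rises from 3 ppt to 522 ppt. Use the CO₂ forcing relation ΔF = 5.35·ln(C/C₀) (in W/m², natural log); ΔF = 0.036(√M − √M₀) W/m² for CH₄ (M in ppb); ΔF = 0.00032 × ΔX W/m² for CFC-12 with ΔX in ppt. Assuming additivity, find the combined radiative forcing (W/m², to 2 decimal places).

CO₂: 5.35 × ln(598/417) = 5.35 × ln(1.43405) = 5.35 × 0.36050 = 1.9287 W/m².
CH₄: 0.036 × (√1606 − √740) = 0.036 × (40.0749 − 27.2029) = 0.036 × 12.8720 = 0.4634 W/m².
CFC-12: ΔF = 0.00032 × (522 − 3) = 0.00032 × 519 = 0.1661 W/m².
Total ΔF = 1.9287 + 0.4634 + 0.1661 = 2.5582 W/m².

ΔF = 2.56 W/m²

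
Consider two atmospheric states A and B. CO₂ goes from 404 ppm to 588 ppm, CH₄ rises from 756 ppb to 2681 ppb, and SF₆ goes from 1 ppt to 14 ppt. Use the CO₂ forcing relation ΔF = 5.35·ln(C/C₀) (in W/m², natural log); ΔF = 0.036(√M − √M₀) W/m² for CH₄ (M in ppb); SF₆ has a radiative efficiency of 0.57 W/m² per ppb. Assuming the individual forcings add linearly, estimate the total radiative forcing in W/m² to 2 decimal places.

ΔF = 2.89 W/m²

CO₂: 5.35 × ln(588/404) = 5.35 × ln(1.45545) = 5.35 × 0.37532 = 2.0080 W/m².
CH₄: 0.036 × (√2681 − √756) = 0.036 × (51.7784 − 27.4955) = 0.036 × 24.2829 = 0.8742 W/m².
SF₆: Δ = 14 − 1 = 13 ppt = 0.013 ppb; ΔF = 0.57 × 0.013 = 0.0074 W/m².
Total ΔF = 2.0080 + 0.8742 + 0.0074 = 2.8896 W/m².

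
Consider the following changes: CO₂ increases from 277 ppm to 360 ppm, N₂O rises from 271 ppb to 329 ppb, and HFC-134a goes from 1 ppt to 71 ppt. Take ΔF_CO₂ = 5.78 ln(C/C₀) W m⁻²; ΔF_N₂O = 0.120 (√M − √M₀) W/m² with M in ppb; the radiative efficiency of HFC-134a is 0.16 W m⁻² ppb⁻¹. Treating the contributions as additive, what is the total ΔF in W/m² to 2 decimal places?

CO₂: 5.78 × ln(360/277) = 5.78 × ln(1.29964) = 5.78 × 0.26209 = 1.5149 W/m².
N₂O: 0.120 × (√329 − √271) = 0.120 × (18.1384 − 16.4621) = 0.120 × 1.6763 = 0.2012 W/m².
HFC-134a: Δ = 71 − 1 = 70 ppt = 0.070 ppb; ΔF = 0.16 × 0.070 = 0.0112 W/m².
Total ΔF = 1.5149 + 0.2012 + 0.0112 = 1.7273 W/m².

ΔF = 1.73 W/m²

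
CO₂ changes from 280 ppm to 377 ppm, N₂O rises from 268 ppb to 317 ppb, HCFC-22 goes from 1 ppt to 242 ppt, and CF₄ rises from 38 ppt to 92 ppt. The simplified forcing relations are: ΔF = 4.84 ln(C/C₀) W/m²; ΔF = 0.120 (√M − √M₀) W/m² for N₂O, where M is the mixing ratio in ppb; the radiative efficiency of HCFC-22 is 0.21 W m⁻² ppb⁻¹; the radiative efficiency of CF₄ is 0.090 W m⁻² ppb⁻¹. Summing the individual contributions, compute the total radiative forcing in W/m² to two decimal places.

CO₂: 4.84 × ln(377/280) = 4.84 × ln(1.34643) = 4.84 × 0.29746 = 1.4397 W/m².
N₂O: 0.120 × (√317 − √268) = 0.120 × (17.8045 − 16.3707) = 0.120 × 1.4338 = 0.1721 W/m².
HCFC-22: Δ = 242 − 1 = 241 ppt = 0.241 ppb; ΔF = 0.21 × 0.241 = 0.0506 W/m².
CF₄: Δ = 92 − 38 = 54 ppt = 0.054 ppb; ΔF = 0.090 × 0.054 = 0.0049 W/m².
Total ΔF = 1.4397 + 0.1721 + 0.0506 + 0.0049 = 1.6673 W/m².

ΔF = 1.67 W/m²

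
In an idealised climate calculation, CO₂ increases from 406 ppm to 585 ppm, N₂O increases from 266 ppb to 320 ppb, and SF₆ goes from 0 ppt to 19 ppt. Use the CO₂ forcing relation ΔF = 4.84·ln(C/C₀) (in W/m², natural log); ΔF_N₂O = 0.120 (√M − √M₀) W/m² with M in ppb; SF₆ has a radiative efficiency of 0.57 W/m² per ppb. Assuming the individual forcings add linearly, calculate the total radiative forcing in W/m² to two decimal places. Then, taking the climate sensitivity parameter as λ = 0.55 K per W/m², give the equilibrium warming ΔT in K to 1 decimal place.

ΔF = 1.97 W/m²; ΔT = 1.1 K

CO₂: 4.84 × ln(585/406) = 4.84 × ln(1.44089) = 4.84 × 0.36526 = 1.7679 W/m².
N₂O: 0.120 × (√320 − √266) = 0.120 × (17.8885 − 16.3095) = 0.120 × 1.5790 = 0.1895 W/m².
SF₆: Δ = 19 − 0 = 19 ppt = 0.019 ppb; ΔF = 0.57 × 0.019 = 0.0108 W/m².
Total ΔF = 1.7679 + 0.1895 + 0.0108 = 1.9682 W/m².
ΔT = λ ΔF = 0.55 × 1.97 = 1.0835 K.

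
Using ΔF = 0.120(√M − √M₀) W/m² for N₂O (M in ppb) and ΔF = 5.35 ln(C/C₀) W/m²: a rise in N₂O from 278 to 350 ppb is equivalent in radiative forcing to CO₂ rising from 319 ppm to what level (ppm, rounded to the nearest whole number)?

N₂O forcing: 0.120 × (√350 − √278) = 0.120 × (18.7083 − 16.6733) = 0.120 × 2.0350 = 0.24420 W/m².
Set 5.35 ln(C/319) = 0.24420: ln(C/319) = 0.24420/5.35 = 0.04564, so C = 319 × e^0.04564 = 319 × 1.04670 = 333.90 ppm.

C ≈ 334 ppm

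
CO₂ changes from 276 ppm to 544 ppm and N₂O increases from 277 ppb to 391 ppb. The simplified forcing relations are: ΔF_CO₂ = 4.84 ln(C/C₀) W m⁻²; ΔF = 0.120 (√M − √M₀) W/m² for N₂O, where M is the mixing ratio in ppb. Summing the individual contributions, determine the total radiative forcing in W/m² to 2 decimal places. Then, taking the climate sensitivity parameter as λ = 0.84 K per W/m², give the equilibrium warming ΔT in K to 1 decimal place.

ΔF = 3.66 W/m²; ΔT = 3.1 K

CO₂: 4.84 × ln(544/276) = 4.84 × ln(1.97101) = 4.84 × 0.67855 = 3.2842 W/m².
N₂O: 0.120 × (√391 − √277) = 0.120 × (19.7737 − 16.6433) = 0.120 × 3.1304 = 0.3756 W/m².
Total ΔF = 3.2842 + 0.3756 = 3.6598 W/m².
ΔT = λ ΔF = 0.84 × 3.66 = 3.0744 K.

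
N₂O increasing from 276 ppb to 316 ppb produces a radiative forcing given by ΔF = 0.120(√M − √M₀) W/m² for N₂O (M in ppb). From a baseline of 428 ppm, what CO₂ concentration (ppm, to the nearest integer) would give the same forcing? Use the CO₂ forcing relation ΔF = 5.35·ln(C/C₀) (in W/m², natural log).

C ≈ 439 ppm

N₂O forcing: 0.120 × (√316 − √276) = 0.120 × (17.7764 − 16.6132) = 0.120 × 1.1632 = 0.13958 W/m².
Set 5.35 ln(C/428) = 0.13958: ln(C/428) = 0.13958/5.35 = 0.02609, so C = 428 × e^0.02609 = 428 × 1.02643 = 439.31 ppm.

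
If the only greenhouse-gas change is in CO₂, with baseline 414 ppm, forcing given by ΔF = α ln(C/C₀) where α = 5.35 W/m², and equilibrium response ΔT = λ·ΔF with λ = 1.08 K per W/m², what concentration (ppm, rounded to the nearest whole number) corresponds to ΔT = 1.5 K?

C ≈ 537 ppm

Required forcing: ΔF = ΔT/λ = 1.5/1.08 = 1.3889 W/m².
Then ln(C/414) = ΔF/5.35 = 1.3889/5.35 = 0.25961.
So C = 414 × e^0.25961 = 414 × 1.29642 = 536.72 ppm.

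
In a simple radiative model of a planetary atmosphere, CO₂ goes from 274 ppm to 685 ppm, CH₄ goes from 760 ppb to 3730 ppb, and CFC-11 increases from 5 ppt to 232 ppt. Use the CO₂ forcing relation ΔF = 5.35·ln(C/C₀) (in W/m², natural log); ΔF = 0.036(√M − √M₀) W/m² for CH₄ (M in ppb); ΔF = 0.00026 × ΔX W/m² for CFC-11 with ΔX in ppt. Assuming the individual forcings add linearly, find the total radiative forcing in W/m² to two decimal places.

CO₂: 5.35 × ln(685/274) = 5.35 × ln(2.50000) = 5.35 × 0.91629 = 4.9022 W/m².
CH₄: 0.036 × (√3730 − √760) = 0.036 × (61.0737 − 27.5681) = 0.036 × 33.5056 = 1.2062 W/m².
CFC-11: ΔF = 0.00026 × (232 − 5) = 0.00026 × 227 = 0.0590 W/m².
Total ΔF = 4.9022 + 1.2062 + 0.0590 = 6.1674 W/m².

ΔF = 6.17 W/m²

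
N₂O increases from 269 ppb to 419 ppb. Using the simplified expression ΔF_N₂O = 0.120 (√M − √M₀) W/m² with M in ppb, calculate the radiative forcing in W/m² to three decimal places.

ΔF = 0.488 W/m²

N₂O: 0.120 × (√419 − √269) = 0.120 × (20.4695 − 16.4012) = 0.120 × 4.0683 = 0.4882 W/m².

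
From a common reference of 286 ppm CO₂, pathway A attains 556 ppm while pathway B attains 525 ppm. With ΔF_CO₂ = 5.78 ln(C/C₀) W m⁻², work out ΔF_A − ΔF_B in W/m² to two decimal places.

ΔF_A − ΔF_B = 0.33 W/m²

ΔF_A = 5.78 ln(556/286) = 5.78 × 0.66478 = 3.8424 W/m².
ΔF_B = 5.78 ln(525/286) = 5.78 × 0.60741 = 3.5108 W/m².
Difference: 3.8424 − 3.5108 = 0.3316 W/m².
(Equivalently, ΔF_A − ΔF_B = 5.78 ln(556/525) = 5.78 × 0.05737 = 0.3316 W/m².)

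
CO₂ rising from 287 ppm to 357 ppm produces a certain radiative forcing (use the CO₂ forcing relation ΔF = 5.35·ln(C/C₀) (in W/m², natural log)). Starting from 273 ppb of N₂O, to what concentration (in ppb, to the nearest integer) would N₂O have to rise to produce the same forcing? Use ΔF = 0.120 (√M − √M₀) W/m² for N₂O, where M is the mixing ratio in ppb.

CO₂ forcing: 5.35 × ln(357/287) = 5.35 × 0.218254 = 1.16766 W/m².
Set 0.120(√M − √273) = 1.16766: √M = 1.16766/0.120 + √273 = 9.7305 + 16.5227 = 26.2532.
M = (26.2532)² = 689.23 ppb.

M ≈ 689 ppb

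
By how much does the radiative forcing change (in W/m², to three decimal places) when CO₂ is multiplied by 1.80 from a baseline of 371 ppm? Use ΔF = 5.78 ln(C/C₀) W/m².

ΔF = 3.397 W/m²

Because the forcing depends only on the ratio C/C₀, the initial concentration does not enter.
ΔF = 5.78 × ln(1.80) = 5.78 × 0.58779 = 3.3974 W/m².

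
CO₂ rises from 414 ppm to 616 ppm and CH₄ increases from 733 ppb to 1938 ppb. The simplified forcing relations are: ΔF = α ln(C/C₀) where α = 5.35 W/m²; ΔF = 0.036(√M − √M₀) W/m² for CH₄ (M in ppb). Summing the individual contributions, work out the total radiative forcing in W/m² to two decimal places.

CO₂: 5.35 × ln(616/414) = 5.35 × ln(1.48792) = 5.35 × 0.39738 = 2.1260 W/m².
CH₄: 0.036 × (√1938 − √733) = 0.036 × (44.0227 − 27.0740) = 0.036 × 16.9487 = 0.6102 W/m².
Total ΔF = 2.1260 + 0.6102 = 2.7362 W/m².

ΔF = 2.74 W/m²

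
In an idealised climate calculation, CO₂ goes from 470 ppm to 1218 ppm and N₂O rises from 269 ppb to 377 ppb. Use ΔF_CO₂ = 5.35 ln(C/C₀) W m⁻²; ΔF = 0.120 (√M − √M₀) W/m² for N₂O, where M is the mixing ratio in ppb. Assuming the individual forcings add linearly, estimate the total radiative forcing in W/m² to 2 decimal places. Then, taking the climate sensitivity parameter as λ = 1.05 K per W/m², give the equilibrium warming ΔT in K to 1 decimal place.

ΔF = 5.46 W/m²; ΔT = 5.7 K

CO₂: 5.35 × ln(1218/470) = 5.35 × ln(2.59149) = 5.35 × 0.95223 = 5.0944 W/m².
N₂O: 0.120 × (√377 − √269) = 0.120 × (19.4165 − 16.4012) = 0.120 × 3.0153 = 0.3618 W/m².
Total ΔF = 5.0944 + 0.3618 = 5.4562 W/m².
ΔT = λ ΔF = 1.05 × 5.46 = 5.7330 K.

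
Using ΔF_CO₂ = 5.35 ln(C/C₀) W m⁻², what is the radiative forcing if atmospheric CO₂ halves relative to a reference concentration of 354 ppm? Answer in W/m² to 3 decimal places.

ΔF = -3.708 W/m²

Because the forcing depends only on the ratio C/C₀, the initial concentration does not enter.
ΔF = 5.35 × ln(0.5) = 5.35 × -0.69315 = -3.7084 W/m².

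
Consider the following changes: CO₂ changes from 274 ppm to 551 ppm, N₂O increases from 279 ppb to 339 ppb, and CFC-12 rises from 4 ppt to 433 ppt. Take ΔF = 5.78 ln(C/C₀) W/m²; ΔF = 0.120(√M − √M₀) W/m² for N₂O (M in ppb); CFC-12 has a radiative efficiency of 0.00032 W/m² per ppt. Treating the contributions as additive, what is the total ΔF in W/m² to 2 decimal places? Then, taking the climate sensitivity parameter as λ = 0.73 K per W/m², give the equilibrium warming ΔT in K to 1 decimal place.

CO₂: 5.78 × ln(551/274) = 5.78 × ln(2.01095) = 5.78 × 0.69861 = 4.0380 W/m².
N₂O: 0.120 × (√339 − √279) = 0.120 × (18.4120 − 16.7033) = 0.120 × 1.7087 = 0.2050 W/m².
CFC-12: ΔF = 0.00032 × (433 − 4) = 0.00032 × 429 = 0.1373 W/m².
Total ΔF = 4.0380 + 0.2050 + 0.1373 = 4.3803 W/m².
ΔT = λ ΔF = 0.73 × 4.38 = 3.1974 K.

ΔF = 4.38 W/m²; ΔT = 3.2 K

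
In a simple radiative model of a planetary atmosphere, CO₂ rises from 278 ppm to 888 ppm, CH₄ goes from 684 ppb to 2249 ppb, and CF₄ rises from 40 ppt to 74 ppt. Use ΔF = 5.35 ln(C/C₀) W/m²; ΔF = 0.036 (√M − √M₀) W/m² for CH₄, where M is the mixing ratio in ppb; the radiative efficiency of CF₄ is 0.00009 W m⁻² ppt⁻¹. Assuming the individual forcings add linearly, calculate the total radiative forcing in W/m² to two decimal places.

ΔF = 6.98 W/m²

CO₂: 5.35 × ln(888/278) = 5.35 × ln(3.19424) = 5.35 × 1.16135 = 6.2132 W/m².
CH₄: 0.036 × (√2249 − √684) = 0.036 × (47.4236 − 26.1534) = 0.036 × 21.2702 = 0.7657 W/m².
CF₄: ΔF = 0.00009 × (74 − 40) = 0.00009 × 34 = 0.0031 W/m².
Total ΔF = 6.2132 + 0.7657 + 0.0031 = 6.9820 W/m².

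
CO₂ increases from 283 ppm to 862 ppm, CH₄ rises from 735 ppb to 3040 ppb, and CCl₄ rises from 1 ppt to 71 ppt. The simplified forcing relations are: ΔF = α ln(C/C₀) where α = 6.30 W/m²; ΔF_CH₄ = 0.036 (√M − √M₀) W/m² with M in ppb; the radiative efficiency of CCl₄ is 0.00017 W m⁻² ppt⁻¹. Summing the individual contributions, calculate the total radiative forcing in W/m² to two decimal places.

CO₂: 6.30 × ln(862/283) = 6.30 × ln(3.04594) = 6.30 × 1.11381 = 7.0170 W/m².
CH₄: 0.036 × (√3040 − √735) = 0.036 × (55.1362 − 27.1109) = 0.036 × 28.0253 = 1.0089 W/m².
CCl₄: ΔF = 0.00017 × (71 − 1) = 0.00017 × 70 = 0.0119 W/m².
Total ΔF = 7.0170 + 1.0089 + 0.0119 = 8.0378 W/m².

ΔF = 8.04 W/m²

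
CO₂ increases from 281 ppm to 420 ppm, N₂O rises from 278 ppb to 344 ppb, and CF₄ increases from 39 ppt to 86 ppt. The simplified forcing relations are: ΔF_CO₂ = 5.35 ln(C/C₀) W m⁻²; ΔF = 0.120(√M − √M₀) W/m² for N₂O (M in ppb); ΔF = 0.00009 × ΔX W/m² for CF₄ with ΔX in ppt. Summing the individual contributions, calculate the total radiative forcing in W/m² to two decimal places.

CO₂: 5.35 × ln(420/281) = 5.35 × ln(1.49466) = 5.35 × 0.40190 = 2.1502 W/m².
N₂O: 0.120 × (√344 − √278) = 0.120 × (18.5472 − 16.6733) = 0.120 × 1.8739 = 0.2249 W/m².
CF₄: ΔF = 0.00009 × (86 − 39) = 0.00009 × 47 = 0.0042 W/m².
Total ΔF = 2.1502 + 0.2249 + 0.0042 = 2.3793 W/m².

ΔF = 2.38 W/m²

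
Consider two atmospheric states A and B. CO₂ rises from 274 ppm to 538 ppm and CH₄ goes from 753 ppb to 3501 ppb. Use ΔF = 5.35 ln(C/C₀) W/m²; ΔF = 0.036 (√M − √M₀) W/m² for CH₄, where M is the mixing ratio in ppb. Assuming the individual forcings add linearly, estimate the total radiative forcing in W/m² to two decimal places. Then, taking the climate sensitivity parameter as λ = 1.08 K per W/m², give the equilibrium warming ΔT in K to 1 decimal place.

CO₂: 5.35 × ln(538/274) = 5.35 × ln(1.96350) = 5.35 × 0.67473 = 3.6098 W/m².
CH₄: 0.036 × (√3501 − √753) = 0.036 × (59.1692 − 27.4408) = 0.036 × 31.7284 = 1.1422 W/m².
Total ΔF = 3.6098 + 1.1422 = 4.7520 W/m².
ΔT = λ ΔF = 1.08 × 4.75 = 5.1300 K.

ΔF = 4.75 W/m²; ΔT = 5.1 K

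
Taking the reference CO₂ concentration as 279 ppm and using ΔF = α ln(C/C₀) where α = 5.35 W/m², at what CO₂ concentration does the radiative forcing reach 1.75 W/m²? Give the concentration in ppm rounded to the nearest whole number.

Set 5.35 ln(C/279) = 1.75, so ln(C/279) = 1.75/5.35 = 0.32710.
Then C/279 = e^0.32710 = 1.38694, giving C = 279 × 1.38694 = 386.96 ppm.

C ≈ 387 ppm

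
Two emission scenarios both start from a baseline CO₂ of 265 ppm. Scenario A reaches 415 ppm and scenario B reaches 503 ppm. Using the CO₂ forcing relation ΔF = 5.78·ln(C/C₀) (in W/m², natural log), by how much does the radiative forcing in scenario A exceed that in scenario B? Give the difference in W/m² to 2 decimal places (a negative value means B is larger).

ΔF_A − ΔF_B = -1.11 W/m²

ΔF_A = 5.78 ln(415/265) = 5.78 × 0.44855 = 2.5926 W/m².
ΔF_B = 5.78 ln(503/265) = 5.78 × 0.64086 = 3.7042 W/m².
Difference: 2.5926 − 3.7042 = -1.1116 W/m².
(Equivalently, ΔF_A − ΔF_B = 5.78 ln(415/503) = 5.78 × -0.19231 = -1.1116 W/m².)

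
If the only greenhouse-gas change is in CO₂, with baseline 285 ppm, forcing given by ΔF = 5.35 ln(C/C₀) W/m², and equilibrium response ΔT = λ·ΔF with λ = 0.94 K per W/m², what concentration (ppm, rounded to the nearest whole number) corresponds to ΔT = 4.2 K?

Required forcing: ΔF = ΔT/λ = 4.2/0.94 = 4.4681 W/m².
Then ln(C/285) = ΔF/5.35 = 4.4681/5.35 = 0.83516.
So C = 285 × e^0.83516 = 285 × 2.30518 = 656.98 ppm.

C ≈ 657 ppm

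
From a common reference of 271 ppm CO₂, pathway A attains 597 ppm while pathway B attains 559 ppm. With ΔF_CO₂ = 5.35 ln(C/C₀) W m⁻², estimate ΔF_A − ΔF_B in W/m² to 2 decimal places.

ΔF_A = 5.35 ln(597/271) = 5.35 × 0.78980 = 4.2254 W/m².
ΔF_B = 5.35 ln(559/271) = 5.35 × 0.72403 = 3.8736 W/m².
Difference: 4.2254 − 3.8736 = 0.3518 W/m².

ΔF_A − ΔF_B = 0.35 W/m²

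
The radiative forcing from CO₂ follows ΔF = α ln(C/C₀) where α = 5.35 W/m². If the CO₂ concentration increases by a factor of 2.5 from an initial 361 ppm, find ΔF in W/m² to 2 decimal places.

ΔF = 4.90 W/m²

ΔF = 5.35 × ln(2.5) = 5.35 × 0.91629 = 4.9022 W/m².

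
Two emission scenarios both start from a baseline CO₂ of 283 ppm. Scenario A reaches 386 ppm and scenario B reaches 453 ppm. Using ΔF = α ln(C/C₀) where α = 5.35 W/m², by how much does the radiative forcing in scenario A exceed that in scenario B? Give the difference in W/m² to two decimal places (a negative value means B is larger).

ΔF_A − ΔF_B = -0.86 W/m²

ΔF_A = 5.35 ln(386/283) = 5.35 × 0.31039 = 1.6606 W/m².
ΔF_B = 5.35 ln(453/283) = 5.35 × 0.47045 = 2.5169 W/m².
Difference: 1.6606 − 2.5169 = -0.8563 W/m².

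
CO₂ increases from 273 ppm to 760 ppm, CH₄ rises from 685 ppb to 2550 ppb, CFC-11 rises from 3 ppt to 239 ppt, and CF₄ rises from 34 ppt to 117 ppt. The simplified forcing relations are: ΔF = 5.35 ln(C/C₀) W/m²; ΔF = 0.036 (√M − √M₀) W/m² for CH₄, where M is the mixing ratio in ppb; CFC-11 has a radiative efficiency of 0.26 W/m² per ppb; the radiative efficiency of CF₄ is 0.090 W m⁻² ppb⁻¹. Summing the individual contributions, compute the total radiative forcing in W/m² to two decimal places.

CO₂: 5.35 × ln(760/273) = 5.35 × ln(2.78388) = 5.35 × 1.02385 = 5.4776 W/m².
CH₄: 0.036 × (√2550 − √685) = 0.036 × (50.4975 − 26.1725) = 0.036 × 24.3250 = 0.8757 W/m².
CFC-11: Δ = 239 − 3 = 236 ppt = 0.236 ppb; ΔF = 0.26 × 0.236 = 0.0614 W/m².
CF₄: Δ = 117 − 34 = 83 ppt = 0.083 ppb; ΔF = 0.090 × 0.083 = 0.0075 W/m².
Total ΔF = 5.4776 + 0.8757 + 0.0614 + 0.0075 = 6.4222 W/m².

ΔF = 6.42 W/m²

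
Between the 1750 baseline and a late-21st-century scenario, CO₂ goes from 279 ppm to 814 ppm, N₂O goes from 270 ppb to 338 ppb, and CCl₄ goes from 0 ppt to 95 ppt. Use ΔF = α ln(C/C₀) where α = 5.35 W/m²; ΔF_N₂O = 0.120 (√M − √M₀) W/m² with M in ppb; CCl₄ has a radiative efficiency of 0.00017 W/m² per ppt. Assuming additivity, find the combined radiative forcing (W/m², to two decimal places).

ΔF = 5.98 W/m²

CO₂: 5.35 × ln(814/279) = 5.35 × ln(2.91756) = 5.35 × 1.07075 = 5.7285 W/m².
N₂O: 0.120 × (√338 − √270) = 0.120 × (18.3848 − 16.4317) = 0.120 × 1.9531 = 0.2344 W/m².
CCl₄: ΔF = 0.00017 × (95 − 0) = 0.00017 × 95 = 0.0162 W/m².
Total ΔF = 5.7285 + 0.2344 + 0.0162 = 5.9791 W/m².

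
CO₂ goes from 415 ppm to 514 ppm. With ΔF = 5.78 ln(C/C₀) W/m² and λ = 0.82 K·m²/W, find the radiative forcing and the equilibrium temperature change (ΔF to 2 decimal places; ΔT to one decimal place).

CO₂: 5.78 × ln(514/415) = 5.78 × ln(1.23855) = 5.78 × 0.21394 = 1.2366 W/m².
ΔT = λ ΔF = 0.82 × 1.24 = 1.0168 K.

ΔF = 1.24 W/m²; ΔT = 1.0 K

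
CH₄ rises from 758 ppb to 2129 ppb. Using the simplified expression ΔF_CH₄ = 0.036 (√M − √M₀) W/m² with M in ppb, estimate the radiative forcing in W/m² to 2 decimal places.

ΔF = 0.67 W/m²

CH₄: 0.036 × (√2129 − √758) = 0.036 × (46.1411 − 27.5318) = 0.036 × 18.6093 = 0.6699 W/m².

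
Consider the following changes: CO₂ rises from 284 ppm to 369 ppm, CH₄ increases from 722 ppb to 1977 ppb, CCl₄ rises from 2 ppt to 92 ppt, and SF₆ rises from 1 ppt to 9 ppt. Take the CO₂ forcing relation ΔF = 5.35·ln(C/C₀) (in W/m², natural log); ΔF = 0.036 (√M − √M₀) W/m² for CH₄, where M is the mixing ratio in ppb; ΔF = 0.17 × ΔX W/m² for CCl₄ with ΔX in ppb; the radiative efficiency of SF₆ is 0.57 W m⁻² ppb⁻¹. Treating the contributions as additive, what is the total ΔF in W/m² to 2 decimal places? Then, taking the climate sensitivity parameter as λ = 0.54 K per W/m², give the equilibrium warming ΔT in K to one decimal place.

ΔF = 2.05 W/m²; ΔT = 1.1 K

CO₂: 5.35 × ln(369/284) = 5.35 × ln(1.29930) = 5.35 × 0.26183 = 1.4008 W/m².
CH₄: 0.036 × (√1977 − √722) = 0.036 × (44.4635 − 26.8701) = 0.036 × 17.5934 = 0.6334 W/m².
CCl₄: Δ = 92 − 2 = 90 ppt = 0.090 ppb; ΔF = 0.17 × 0.090 = 0.0153 W/m².
SF₆: Δ = 9 − 1 = 8 ppt = 0.008 ppb; ΔF = 0.57 × 0.008 = 0.0046 W/m².
Total ΔF = 1.4008 + 0.6334 + 0.0153 + 0.0046 = 2.0541 W/m².
ΔT = λ ΔF = 0.54 × 2.05 = 1.1070 K.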